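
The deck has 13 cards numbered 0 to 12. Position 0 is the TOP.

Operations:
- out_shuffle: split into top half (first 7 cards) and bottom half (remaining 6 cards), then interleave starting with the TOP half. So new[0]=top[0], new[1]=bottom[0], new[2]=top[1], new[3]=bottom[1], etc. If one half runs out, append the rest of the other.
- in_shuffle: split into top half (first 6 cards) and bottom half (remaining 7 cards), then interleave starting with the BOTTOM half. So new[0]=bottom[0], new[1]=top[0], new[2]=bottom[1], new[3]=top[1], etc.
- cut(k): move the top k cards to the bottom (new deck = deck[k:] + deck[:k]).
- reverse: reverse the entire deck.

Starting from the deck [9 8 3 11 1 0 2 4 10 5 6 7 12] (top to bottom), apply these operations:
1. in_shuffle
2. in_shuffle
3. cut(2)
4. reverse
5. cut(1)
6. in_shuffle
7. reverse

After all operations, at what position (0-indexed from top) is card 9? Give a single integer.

Answer: 4

Derivation:
After op 1 (in_shuffle): [2 9 4 8 10 3 5 11 6 1 7 0 12]
After op 2 (in_shuffle): [5 2 11 9 6 4 1 8 7 10 0 3 12]
After op 3 (cut(2)): [11 9 6 4 1 8 7 10 0 3 12 5 2]
After op 4 (reverse): [2 5 12 3 0 10 7 8 1 4 6 9 11]
After op 5 (cut(1)): [5 12 3 0 10 7 8 1 4 6 9 11 2]
After op 6 (in_shuffle): [8 5 1 12 4 3 6 0 9 10 11 7 2]
After op 7 (reverse): [2 7 11 10 9 0 6 3 4 12 1 5 8]
Card 9 is at position 4.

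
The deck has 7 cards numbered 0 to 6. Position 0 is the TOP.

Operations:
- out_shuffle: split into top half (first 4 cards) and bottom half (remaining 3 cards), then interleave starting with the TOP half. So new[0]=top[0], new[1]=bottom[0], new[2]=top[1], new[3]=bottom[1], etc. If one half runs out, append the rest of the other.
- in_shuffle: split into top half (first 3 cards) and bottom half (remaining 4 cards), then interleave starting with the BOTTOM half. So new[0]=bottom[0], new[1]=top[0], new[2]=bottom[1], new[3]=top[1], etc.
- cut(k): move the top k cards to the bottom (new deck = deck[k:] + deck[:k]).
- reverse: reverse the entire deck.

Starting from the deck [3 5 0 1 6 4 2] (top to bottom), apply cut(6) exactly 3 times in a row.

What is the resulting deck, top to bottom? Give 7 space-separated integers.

After op 1 (cut(6)): [2 3 5 0 1 6 4]
After op 2 (cut(6)): [4 2 3 5 0 1 6]
After op 3 (cut(6)): [6 4 2 3 5 0 1]

Answer: 6 4 2 3 5 0 1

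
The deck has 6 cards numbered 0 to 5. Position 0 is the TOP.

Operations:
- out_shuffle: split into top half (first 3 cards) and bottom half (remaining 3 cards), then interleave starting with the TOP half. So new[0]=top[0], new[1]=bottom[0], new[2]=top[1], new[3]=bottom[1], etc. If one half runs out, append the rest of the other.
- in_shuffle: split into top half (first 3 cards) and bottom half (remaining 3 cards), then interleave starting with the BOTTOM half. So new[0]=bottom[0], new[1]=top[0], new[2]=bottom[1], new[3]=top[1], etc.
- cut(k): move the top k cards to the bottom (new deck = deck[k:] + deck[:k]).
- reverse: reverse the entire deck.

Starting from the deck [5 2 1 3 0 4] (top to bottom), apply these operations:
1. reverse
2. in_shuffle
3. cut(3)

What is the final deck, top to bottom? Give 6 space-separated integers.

Answer: 0 5 3 1 4 2

Derivation:
After op 1 (reverse): [4 0 3 1 2 5]
After op 2 (in_shuffle): [1 4 2 0 5 3]
After op 3 (cut(3)): [0 5 3 1 4 2]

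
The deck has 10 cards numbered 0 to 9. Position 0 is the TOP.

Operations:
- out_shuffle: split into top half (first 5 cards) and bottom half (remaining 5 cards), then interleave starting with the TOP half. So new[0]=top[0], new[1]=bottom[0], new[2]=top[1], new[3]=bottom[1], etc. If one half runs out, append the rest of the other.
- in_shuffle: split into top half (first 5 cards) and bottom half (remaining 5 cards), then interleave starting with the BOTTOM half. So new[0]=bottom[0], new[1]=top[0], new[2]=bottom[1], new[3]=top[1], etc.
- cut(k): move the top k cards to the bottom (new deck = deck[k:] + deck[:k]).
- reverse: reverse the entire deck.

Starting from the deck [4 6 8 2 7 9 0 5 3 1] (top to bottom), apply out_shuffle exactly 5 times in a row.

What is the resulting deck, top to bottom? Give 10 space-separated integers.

Answer: 4 8 7 0 3 6 2 9 5 1

Derivation:
After op 1 (out_shuffle): [4 9 6 0 8 5 2 3 7 1]
After op 2 (out_shuffle): [4 5 9 2 6 3 0 7 8 1]
After op 3 (out_shuffle): [4 3 5 0 9 7 2 8 6 1]
After op 4 (out_shuffle): [4 7 3 2 5 8 0 6 9 1]
After op 5 (out_shuffle): [4 8 7 0 3 6 2 9 5 1]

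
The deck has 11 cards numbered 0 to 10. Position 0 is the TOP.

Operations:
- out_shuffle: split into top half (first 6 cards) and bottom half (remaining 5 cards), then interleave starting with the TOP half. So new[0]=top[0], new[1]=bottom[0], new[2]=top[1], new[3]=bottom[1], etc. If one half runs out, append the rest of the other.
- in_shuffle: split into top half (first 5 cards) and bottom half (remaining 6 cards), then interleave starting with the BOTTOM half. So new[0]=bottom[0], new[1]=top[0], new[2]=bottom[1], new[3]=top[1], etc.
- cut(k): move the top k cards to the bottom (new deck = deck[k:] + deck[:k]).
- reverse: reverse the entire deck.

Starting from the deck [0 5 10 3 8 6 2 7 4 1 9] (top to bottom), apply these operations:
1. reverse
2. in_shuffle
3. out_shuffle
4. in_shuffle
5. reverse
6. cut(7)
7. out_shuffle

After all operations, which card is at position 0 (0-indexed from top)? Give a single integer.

Answer: 10

Derivation:
After op 1 (reverse): [9 1 4 7 2 6 8 3 10 5 0]
After op 2 (in_shuffle): [6 9 8 1 3 4 10 7 5 2 0]
After op 3 (out_shuffle): [6 10 9 7 8 5 1 2 3 0 4]
After op 4 (in_shuffle): [5 6 1 10 2 9 3 7 0 8 4]
After op 5 (reverse): [4 8 0 7 3 9 2 10 1 6 5]
After op 6 (cut(7)): [10 1 6 5 4 8 0 7 3 9 2]
After op 7 (out_shuffle): [10 0 1 7 6 3 5 9 4 2 8]
Position 0: card 10.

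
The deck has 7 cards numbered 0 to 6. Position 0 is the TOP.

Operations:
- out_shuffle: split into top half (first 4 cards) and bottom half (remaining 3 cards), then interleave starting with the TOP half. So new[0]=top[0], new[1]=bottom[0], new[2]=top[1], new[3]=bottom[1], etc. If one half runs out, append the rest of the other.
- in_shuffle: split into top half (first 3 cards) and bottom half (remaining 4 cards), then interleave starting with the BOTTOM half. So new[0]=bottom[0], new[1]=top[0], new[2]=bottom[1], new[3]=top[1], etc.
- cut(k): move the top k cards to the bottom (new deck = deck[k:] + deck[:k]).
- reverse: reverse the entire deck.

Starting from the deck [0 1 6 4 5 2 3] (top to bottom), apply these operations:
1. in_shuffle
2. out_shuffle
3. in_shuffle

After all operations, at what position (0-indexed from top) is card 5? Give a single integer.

After op 1 (in_shuffle): [4 0 5 1 2 6 3]
After op 2 (out_shuffle): [4 2 0 6 5 3 1]
After op 3 (in_shuffle): [6 4 5 2 3 0 1]
Card 5 is at position 2.

Answer: 2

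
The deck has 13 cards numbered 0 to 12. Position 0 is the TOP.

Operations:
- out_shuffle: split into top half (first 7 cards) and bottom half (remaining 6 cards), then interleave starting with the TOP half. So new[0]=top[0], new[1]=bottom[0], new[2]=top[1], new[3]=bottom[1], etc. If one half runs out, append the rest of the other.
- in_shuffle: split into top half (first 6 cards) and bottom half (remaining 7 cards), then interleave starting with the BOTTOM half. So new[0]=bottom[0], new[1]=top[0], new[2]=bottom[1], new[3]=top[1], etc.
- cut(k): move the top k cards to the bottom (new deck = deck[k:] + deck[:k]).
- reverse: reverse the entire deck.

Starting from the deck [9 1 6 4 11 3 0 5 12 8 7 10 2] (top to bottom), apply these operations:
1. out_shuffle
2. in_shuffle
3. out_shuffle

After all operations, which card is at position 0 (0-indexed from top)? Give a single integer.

Answer: 4

Derivation:
After op 1 (out_shuffle): [9 5 1 12 6 8 4 7 11 10 3 2 0]
After op 2 (in_shuffle): [4 9 7 5 11 1 10 12 3 6 2 8 0]
After op 3 (out_shuffle): [4 12 9 3 7 6 5 2 11 8 1 0 10]
Position 0: card 4.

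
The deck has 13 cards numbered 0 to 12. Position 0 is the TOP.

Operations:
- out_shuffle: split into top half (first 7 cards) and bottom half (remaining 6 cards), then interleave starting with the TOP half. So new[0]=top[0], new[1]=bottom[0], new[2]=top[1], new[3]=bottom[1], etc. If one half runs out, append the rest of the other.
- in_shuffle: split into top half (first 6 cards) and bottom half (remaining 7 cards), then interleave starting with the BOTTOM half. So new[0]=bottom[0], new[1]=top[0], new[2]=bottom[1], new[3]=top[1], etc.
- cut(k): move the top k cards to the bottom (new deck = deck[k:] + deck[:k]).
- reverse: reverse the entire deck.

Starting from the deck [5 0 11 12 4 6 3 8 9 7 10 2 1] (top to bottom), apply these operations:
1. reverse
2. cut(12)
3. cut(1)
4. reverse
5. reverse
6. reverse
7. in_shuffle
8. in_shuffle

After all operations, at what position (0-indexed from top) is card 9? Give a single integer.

Answer: 9

Derivation:
After op 1 (reverse): [1 2 10 7 9 8 3 6 4 12 11 0 5]
After op 2 (cut(12)): [5 1 2 10 7 9 8 3 6 4 12 11 0]
After op 3 (cut(1)): [1 2 10 7 9 8 3 6 4 12 11 0 5]
After op 4 (reverse): [5 0 11 12 4 6 3 8 9 7 10 2 1]
After op 5 (reverse): [1 2 10 7 9 8 3 6 4 12 11 0 5]
After op 6 (reverse): [5 0 11 12 4 6 3 8 9 7 10 2 1]
After op 7 (in_shuffle): [3 5 8 0 9 11 7 12 10 4 2 6 1]
After op 8 (in_shuffle): [7 3 12 5 10 8 4 0 2 9 6 11 1]
Card 9 is at position 9.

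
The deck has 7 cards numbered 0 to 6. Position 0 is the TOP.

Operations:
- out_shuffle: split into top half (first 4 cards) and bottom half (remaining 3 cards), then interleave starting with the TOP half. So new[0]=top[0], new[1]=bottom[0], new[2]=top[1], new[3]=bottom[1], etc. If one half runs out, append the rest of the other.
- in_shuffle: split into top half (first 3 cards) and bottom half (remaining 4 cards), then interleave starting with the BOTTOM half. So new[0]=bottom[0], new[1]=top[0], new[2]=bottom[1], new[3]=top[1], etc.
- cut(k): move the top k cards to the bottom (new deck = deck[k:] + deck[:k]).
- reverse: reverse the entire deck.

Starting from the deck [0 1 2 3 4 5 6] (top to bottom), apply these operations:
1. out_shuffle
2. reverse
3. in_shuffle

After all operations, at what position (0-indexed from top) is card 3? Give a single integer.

Answer: 1

Derivation:
After op 1 (out_shuffle): [0 4 1 5 2 6 3]
After op 2 (reverse): [3 6 2 5 1 4 0]
After op 3 (in_shuffle): [5 3 1 6 4 2 0]
Card 3 is at position 1.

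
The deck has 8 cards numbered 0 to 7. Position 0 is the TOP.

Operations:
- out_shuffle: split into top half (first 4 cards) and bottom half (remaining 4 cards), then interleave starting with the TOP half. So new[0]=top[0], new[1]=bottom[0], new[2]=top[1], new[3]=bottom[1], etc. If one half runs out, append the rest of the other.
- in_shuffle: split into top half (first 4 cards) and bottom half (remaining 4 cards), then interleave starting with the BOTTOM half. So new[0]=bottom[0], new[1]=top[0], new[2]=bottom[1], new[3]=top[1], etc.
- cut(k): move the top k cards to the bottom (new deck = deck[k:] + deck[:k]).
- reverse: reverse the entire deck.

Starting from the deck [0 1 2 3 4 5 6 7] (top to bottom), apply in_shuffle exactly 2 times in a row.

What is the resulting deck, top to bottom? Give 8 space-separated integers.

Answer: 6 4 2 0 7 5 3 1

Derivation:
After op 1 (in_shuffle): [4 0 5 1 6 2 7 3]
After op 2 (in_shuffle): [6 4 2 0 7 5 3 1]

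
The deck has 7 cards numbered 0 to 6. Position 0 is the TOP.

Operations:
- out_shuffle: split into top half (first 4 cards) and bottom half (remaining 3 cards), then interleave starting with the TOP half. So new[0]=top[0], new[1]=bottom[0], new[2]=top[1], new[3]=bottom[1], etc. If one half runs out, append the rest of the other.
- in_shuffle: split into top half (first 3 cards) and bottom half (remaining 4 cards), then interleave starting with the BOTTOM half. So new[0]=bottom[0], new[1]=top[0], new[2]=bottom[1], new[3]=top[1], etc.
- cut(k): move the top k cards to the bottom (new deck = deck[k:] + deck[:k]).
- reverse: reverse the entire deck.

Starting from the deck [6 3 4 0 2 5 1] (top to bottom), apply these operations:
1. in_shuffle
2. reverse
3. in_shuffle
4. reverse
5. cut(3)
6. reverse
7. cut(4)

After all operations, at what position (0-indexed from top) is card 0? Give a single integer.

After op 1 (in_shuffle): [0 6 2 3 5 4 1]
After op 2 (reverse): [1 4 5 3 2 6 0]
After op 3 (in_shuffle): [3 1 2 4 6 5 0]
After op 4 (reverse): [0 5 6 4 2 1 3]
After op 5 (cut(3)): [4 2 1 3 0 5 6]
After op 6 (reverse): [6 5 0 3 1 2 4]
After op 7 (cut(4)): [1 2 4 6 5 0 3]
Card 0 is at position 5.

Answer: 5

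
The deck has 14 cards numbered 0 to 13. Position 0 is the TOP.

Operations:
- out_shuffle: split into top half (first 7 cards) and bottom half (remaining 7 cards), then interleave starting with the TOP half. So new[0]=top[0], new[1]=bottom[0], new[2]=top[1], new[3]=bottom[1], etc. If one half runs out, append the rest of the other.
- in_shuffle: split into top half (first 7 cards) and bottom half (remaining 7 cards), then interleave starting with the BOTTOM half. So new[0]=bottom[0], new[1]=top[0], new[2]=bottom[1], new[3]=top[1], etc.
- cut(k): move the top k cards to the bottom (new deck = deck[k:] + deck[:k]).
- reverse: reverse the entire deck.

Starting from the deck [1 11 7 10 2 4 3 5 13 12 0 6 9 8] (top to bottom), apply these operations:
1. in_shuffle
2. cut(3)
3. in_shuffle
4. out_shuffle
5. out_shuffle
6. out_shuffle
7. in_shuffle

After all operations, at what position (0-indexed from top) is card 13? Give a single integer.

Answer: 11

Derivation:
After op 1 (in_shuffle): [5 1 13 11 12 7 0 10 6 2 9 4 8 3]
After op 2 (cut(3)): [11 12 7 0 10 6 2 9 4 8 3 5 1 13]
After op 3 (in_shuffle): [9 11 4 12 8 7 3 0 5 10 1 6 13 2]
After op 4 (out_shuffle): [9 0 11 5 4 10 12 1 8 6 7 13 3 2]
After op 5 (out_shuffle): [9 1 0 8 11 6 5 7 4 13 10 3 12 2]
After op 6 (out_shuffle): [9 7 1 4 0 13 8 10 11 3 6 12 5 2]
After op 7 (in_shuffle): [10 9 11 7 3 1 6 4 12 0 5 13 2 8]
Card 13 is at position 11.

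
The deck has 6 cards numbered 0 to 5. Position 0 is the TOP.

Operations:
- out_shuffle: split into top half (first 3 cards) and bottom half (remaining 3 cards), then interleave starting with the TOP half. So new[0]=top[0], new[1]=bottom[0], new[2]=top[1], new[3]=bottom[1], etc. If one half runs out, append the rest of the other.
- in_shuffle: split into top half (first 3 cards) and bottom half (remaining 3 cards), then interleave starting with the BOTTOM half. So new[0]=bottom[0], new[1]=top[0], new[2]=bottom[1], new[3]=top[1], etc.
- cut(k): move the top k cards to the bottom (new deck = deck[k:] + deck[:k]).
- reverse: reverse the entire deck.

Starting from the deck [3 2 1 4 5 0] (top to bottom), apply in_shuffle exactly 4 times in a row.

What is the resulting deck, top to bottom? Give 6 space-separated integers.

After op 1 (in_shuffle): [4 3 5 2 0 1]
After op 2 (in_shuffle): [2 4 0 3 1 5]
After op 3 (in_shuffle): [3 2 1 4 5 0]
After op 4 (in_shuffle): [4 3 5 2 0 1]

Answer: 4 3 5 2 0 1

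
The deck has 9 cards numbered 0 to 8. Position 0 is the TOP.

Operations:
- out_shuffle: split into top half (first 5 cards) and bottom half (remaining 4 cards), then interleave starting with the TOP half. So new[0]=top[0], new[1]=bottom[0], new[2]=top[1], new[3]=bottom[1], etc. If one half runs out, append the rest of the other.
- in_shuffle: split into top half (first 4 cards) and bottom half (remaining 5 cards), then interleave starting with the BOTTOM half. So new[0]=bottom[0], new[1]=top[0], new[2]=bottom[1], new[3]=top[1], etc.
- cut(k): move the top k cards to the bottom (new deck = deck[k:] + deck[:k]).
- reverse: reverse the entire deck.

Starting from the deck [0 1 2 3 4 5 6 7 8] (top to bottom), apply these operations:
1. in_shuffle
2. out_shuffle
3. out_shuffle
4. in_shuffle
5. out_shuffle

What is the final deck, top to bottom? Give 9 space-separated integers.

After op 1 (in_shuffle): [4 0 5 1 6 2 7 3 8]
After op 2 (out_shuffle): [4 2 0 7 5 3 1 8 6]
After op 3 (out_shuffle): [4 3 2 1 0 8 7 6 5]
After op 4 (in_shuffle): [0 4 8 3 7 2 6 1 5]
After op 5 (out_shuffle): [0 2 4 6 8 1 3 5 7]

Answer: 0 2 4 6 8 1 3 5 7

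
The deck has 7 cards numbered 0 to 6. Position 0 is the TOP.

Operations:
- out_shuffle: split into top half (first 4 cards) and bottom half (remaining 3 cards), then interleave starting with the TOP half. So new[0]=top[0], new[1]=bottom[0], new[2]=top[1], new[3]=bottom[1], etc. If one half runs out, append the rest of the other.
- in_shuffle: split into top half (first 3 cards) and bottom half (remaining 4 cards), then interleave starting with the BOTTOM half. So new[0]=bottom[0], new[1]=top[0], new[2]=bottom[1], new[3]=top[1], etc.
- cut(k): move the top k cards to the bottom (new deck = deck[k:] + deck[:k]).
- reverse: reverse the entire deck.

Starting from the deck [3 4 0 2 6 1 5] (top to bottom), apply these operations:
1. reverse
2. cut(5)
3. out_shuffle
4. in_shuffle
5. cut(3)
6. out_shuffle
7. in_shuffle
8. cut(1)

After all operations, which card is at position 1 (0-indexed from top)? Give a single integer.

After op 1 (reverse): [5 1 6 2 0 4 3]
After op 2 (cut(5)): [4 3 5 1 6 2 0]
After op 3 (out_shuffle): [4 6 3 2 5 0 1]
After op 4 (in_shuffle): [2 4 5 6 0 3 1]
After op 5 (cut(3)): [6 0 3 1 2 4 5]
After op 6 (out_shuffle): [6 2 0 4 3 5 1]
After op 7 (in_shuffle): [4 6 3 2 5 0 1]
After op 8 (cut(1)): [6 3 2 5 0 1 4]
Position 1: card 3.

Answer: 3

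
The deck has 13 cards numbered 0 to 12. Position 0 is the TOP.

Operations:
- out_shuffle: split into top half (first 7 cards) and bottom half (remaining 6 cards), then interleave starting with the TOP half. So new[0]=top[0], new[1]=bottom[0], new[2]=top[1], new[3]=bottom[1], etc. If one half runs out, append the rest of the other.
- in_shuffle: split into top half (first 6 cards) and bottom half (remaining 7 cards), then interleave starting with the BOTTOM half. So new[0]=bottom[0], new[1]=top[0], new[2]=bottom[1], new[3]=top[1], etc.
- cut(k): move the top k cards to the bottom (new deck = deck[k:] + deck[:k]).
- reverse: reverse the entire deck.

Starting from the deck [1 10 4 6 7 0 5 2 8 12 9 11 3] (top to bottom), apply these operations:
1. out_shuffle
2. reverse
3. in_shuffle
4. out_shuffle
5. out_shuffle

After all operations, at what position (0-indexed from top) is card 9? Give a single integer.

Answer: 5

Derivation:
After op 1 (out_shuffle): [1 2 10 8 4 12 6 9 7 11 0 3 5]
After op 2 (reverse): [5 3 0 11 7 9 6 12 4 8 10 2 1]
After op 3 (in_shuffle): [6 5 12 3 4 0 8 11 10 7 2 9 1]
After op 4 (out_shuffle): [6 11 5 10 12 7 3 2 4 9 0 1 8]
After op 5 (out_shuffle): [6 2 11 4 5 9 10 0 12 1 7 8 3]
Card 9 is at position 5.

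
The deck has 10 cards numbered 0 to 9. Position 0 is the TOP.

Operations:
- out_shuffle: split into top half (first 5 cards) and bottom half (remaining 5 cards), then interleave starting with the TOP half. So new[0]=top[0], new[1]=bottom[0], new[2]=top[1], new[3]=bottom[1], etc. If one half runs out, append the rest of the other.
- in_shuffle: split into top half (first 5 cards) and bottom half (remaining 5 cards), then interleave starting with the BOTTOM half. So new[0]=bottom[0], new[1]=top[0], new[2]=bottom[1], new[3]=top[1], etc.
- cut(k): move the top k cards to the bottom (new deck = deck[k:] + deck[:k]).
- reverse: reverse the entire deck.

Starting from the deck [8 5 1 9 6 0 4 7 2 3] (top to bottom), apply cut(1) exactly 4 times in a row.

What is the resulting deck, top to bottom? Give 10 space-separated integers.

Answer: 6 0 4 7 2 3 8 5 1 9

Derivation:
After op 1 (cut(1)): [5 1 9 6 0 4 7 2 3 8]
After op 2 (cut(1)): [1 9 6 0 4 7 2 3 8 5]
After op 3 (cut(1)): [9 6 0 4 7 2 3 8 5 1]
After op 4 (cut(1)): [6 0 4 7 2 3 8 5 1 9]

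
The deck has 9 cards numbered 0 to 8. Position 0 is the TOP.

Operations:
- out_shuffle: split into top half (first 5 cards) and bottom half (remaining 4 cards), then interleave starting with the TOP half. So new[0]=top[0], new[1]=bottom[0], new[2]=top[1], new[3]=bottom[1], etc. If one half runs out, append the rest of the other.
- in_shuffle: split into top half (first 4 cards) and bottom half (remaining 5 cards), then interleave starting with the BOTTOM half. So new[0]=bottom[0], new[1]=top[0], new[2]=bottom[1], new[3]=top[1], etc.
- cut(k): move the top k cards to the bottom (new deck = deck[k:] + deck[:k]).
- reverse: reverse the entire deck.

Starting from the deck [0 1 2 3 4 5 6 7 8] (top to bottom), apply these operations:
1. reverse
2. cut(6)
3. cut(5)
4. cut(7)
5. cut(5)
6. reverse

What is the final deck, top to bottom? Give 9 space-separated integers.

Answer: 4 5 6 7 8 0 1 2 3

Derivation:
After op 1 (reverse): [8 7 6 5 4 3 2 1 0]
After op 2 (cut(6)): [2 1 0 8 7 6 5 4 3]
After op 3 (cut(5)): [6 5 4 3 2 1 0 8 7]
After op 4 (cut(7)): [8 7 6 5 4 3 2 1 0]
After op 5 (cut(5)): [3 2 1 0 8 7 6 5 4]
After op 6 (reverse): [4 5 6 7 8 0 1 2 3]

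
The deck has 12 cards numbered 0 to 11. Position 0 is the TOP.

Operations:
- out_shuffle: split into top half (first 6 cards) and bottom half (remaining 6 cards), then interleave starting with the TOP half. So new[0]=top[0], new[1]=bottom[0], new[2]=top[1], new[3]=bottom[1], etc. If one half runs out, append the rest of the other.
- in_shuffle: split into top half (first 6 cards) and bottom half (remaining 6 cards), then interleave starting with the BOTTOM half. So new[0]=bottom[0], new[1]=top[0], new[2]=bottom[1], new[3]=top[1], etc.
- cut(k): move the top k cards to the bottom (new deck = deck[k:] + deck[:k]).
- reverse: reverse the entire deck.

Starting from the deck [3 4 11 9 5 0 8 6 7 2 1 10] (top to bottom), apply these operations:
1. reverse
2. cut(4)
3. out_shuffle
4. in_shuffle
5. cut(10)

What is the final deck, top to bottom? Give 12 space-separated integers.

Answer: 7 10 5 6 1 4 9 8 2 3 11 0

Derivation:
After op 1 (reverse): [10 1 2 7 6 8 0 5 9 11 4 3]
After op 2 (cut(4)): [6 8 0 5 9 11 4 3 10 1 2 7]
After op 3 (out_shuffle): [6 4 8 3 0 10 5 1 9 2 11 7]
After op 4 (in_shuffle): [5 6 1 4 9 8 2 3 11 0 7 10]
After op 5 (cut(10)): [7 10 5 6 1 4 9 8 2 3 11 0]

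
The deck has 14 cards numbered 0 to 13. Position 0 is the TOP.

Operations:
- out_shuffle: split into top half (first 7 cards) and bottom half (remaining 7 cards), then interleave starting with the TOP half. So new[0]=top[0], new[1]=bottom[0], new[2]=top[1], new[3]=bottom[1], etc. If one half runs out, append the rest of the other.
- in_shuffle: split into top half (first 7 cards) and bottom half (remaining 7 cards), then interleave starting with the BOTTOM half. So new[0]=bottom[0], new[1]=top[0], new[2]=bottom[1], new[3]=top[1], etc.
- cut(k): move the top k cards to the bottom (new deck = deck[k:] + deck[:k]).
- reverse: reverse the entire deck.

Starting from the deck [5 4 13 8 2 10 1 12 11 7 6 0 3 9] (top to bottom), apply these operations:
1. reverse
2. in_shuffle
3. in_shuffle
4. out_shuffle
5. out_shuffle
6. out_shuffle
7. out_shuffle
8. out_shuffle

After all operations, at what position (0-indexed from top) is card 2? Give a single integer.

Answer: 2

Derivation:
After op 1 (reverse): [9 3 0 6 7 11 12 1 10 2 8 13 4 5]
After op 2 (in_shuffle): [1 9 10 3 2 0 8 6 13 7 4 11 5 12]
After op 3 (in_shuffle): [6 1 13 9 7 10 4 3 11 2 5 0 12 8]
After op 4 (out_shuffle): [6 3 1 11 13 2 9 5 7 0 10 12 4 8]
After op 5 (out_shuffle): [6 5 3 7 1 0 11 10 13 12 2 4 9 8]
After op 6 (out_shuffle): [6 10 5 13 3 12 7 2 1 4 0 9 11 8]
After op 7 (out_shuffle): [6 2 10 1 5 4 13 0 3 9 12 11 7 8]
After op 8 (out_shuffle): [6 0 2 3 10 9 1 12 5 11 4 7 13 8]
Card 2 is at position 2.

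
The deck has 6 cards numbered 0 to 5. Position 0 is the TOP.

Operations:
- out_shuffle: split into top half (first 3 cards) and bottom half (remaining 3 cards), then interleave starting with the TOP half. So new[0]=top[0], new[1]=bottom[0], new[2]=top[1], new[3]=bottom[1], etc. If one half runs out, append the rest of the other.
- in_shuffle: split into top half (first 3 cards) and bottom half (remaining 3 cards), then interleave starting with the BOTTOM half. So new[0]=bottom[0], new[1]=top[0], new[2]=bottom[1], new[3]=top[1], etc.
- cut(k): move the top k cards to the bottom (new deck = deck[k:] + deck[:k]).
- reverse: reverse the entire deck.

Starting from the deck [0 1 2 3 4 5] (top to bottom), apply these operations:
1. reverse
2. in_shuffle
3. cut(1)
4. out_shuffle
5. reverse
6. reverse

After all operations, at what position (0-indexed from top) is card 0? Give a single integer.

Answer: 1

Derivation:
After op 1 (reverse): [5 4 3 2 1 0]
After op 2 (in_shuffle): [2 5 1 4 0 3]
After op 3 (cut(1)): [5 1 4 0 3 2]
After op 4 (out_shuffle): [5 0 1 3 4 2]
After op 5 (reverse): [2 4 3 1 0 5]
After op 6 (reverse): [5 0 1 3 4 2]
Card 0 is at position 1.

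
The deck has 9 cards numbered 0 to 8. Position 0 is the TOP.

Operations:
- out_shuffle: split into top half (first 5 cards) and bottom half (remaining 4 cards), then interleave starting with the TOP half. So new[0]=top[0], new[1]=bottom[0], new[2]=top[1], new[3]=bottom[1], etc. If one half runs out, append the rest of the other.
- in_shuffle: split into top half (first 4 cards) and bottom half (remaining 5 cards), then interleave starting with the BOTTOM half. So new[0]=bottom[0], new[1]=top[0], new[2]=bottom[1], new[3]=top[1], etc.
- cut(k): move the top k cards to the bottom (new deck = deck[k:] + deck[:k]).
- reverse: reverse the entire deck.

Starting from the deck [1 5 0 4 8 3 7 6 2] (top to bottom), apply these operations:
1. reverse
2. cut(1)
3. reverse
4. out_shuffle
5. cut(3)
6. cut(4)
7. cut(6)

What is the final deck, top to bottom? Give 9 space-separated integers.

After op 1 (reverse): [2 6 7 3 8 4 0 5 1]
After op 2 (cut(1)): [6 7 3 8 4 0 5 1 2]
After op 3 (reverse): [2 1 5 0 4 8 3 7 6]
After op 4 (out_shuffle): [2 8 1 3 5 7 0 6 4]
After op 5 (cut(3)): [3 5 7 0 6 4 2 8 1]
After op 6 (cut(4)): [6 4 2 8 1 3 5 7 0]
After op 7 (cut(6)): [5 7 0 6 4 2 8 1 3]

Answer: 5 7 0 6 4 2 8 1 3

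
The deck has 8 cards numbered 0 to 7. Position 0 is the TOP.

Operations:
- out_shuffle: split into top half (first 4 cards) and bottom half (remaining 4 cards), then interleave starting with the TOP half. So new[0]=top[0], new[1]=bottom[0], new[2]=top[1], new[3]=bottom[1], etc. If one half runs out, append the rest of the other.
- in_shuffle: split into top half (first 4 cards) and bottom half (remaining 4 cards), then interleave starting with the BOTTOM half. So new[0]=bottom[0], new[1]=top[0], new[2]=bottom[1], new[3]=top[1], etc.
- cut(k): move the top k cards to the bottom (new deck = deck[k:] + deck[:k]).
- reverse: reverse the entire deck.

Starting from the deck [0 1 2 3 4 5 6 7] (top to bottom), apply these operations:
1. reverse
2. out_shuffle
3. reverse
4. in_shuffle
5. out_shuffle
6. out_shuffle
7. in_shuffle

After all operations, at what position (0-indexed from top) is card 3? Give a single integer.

Answer: 5

Derivation:
After op 1 (reverse): [7 6 5 4 3 2 1 0]
After op 2 (out_shuffle): [7 3 6 2 5 1 4 0]
After op 3 (reverse): [0 4 1 5 2 6 3 7]
After op 4 (in_shuffle): [2 0 6 4 3 1 7 5]
After op 5 (out_shuffle): [2 3 0 1 6 7 4 5]
After op 6 (out_shuffle): [2 6 3 7 0 4 1 5]
After op 7 (in_shuffle): [0 2 4 6 1 3 5 7]
Card 3 is at position 5.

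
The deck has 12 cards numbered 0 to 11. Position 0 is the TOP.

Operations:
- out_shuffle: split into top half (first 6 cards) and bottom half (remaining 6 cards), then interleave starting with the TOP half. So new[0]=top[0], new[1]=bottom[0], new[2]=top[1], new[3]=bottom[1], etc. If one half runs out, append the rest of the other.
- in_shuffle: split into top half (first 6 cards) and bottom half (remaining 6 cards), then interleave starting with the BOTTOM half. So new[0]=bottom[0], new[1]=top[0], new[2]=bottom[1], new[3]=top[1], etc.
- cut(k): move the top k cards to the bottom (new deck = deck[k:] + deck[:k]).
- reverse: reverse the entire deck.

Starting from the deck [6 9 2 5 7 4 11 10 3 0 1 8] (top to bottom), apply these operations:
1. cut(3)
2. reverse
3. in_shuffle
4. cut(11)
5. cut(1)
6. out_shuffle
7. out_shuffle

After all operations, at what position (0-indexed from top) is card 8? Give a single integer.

Answer: 6

Derivation:
After op 1 (cut(3)): [5 7 4 11 10 3 0 1 8 6 9 2]
After op 2 (reverse): [2 9 6 8 1 0 3 10 11 4 7 5]
After op 3 (in_shuffle): [3 2 10 9 11 6 4 8 7 1 5 0]
After op 4 (cut(11)): [0 3 2 10 9 11 6 4 8 7 1 5]
After op 5 (cut(1)): [3 2 10 9 11 6 4 8 7 1 5 0]
After op 6 (out_shuffle): [3 4 2 8 10 7 9 1 11 5 6 0]
After op 7 (out_shuffle): [3 9 4 1 2 11 8 5 10 6 7 0]
Card 8 is at position 6.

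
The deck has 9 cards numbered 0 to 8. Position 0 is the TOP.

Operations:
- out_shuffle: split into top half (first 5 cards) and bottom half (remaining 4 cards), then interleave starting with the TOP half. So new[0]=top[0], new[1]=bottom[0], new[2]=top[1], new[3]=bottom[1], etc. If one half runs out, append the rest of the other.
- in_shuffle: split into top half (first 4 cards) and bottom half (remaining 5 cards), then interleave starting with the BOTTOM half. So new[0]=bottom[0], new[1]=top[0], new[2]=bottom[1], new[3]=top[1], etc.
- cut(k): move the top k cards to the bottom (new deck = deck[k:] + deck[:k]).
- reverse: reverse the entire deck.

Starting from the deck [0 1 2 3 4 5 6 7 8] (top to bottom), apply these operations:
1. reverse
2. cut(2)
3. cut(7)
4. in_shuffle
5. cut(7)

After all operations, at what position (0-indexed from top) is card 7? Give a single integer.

Answer: 5

Derivation:
After op 1 (reverse): [8 7 6 5 4 3 2 1 0]
After op 2 (cut(2)): [6 5 4 3 2 1 0 8 7]
After op 3 (cut(7)): [8 7 6 5 4 3 2 1 0]
After op 4 (in_shuffle): [4 8 3 7 2 6 1 5 0]
After op 5 (cut(7)): [5 0 4 8 3 7 2 6 1]
Card 7 is at position 5.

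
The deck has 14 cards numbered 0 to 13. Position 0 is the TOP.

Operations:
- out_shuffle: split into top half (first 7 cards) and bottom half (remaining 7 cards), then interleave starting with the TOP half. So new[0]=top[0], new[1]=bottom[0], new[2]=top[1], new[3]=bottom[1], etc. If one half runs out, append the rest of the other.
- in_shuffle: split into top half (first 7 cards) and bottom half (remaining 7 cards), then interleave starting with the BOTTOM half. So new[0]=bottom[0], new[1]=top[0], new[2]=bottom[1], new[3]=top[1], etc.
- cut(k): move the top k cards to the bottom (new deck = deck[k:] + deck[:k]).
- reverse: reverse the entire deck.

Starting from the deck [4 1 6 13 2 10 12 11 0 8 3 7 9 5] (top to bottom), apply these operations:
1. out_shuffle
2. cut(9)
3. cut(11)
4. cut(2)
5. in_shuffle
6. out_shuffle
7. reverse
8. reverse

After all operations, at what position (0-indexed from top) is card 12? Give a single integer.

After op 1 (out_shuffle): [4 11 1 0 6 8 13 3 2 7 10 9 12 5]
After op 2 (cut(9)): [7 10 9 12 5 4 11 1 0 6 8 13 3 2]
After op 3 (cut(11)): [13 3 2 7 10 9 12 5 4 11 1 0 6 8]
After op 4 (cut(2)): [2 7 10 9 12 5 4 11 1 0 6 8 13 3]
After op 5 (in_shuffle): [11 2 1 7 0 10 6 9 8 12 13 5 3 4]
After op 6 (out_shuffle): [11 9 2 8 1 12 7 13 0 5 10 3 6 4]
After op 7 (reverse): [4 6 3 10 5 0 13 7 12 1 8 2 9 11]
After op 8 (reverse): [11 9 2 8 1 12 7 13 0 5 10 3 6 4]
Card 12 is at position 5.

Answer: 5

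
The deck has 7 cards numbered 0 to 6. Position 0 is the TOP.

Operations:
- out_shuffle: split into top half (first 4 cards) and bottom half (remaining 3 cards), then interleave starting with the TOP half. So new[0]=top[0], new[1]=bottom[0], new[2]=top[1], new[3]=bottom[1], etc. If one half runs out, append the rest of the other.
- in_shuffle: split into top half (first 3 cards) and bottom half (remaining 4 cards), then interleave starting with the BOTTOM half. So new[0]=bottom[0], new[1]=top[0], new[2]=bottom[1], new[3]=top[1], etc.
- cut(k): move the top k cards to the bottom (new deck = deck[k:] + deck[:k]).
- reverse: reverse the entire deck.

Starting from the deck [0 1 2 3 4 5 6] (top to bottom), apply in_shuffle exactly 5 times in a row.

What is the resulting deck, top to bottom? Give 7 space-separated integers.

Answer: 1 3 5 0 2 4 6

Derivation:
After op 1 (in_shuffle): [3 0 4 1 5 2 6]
After op 2 (in_shuffle): [1 3 5 0 2 4 6]
After op 3 (in_shuffle): [0 1 2 3 4 5 6]
After op 4 (in_shuffle): [3 0 4 1 5 2 6]
After op 5 (in_shuffle): [1 3 5 0 2 4 6]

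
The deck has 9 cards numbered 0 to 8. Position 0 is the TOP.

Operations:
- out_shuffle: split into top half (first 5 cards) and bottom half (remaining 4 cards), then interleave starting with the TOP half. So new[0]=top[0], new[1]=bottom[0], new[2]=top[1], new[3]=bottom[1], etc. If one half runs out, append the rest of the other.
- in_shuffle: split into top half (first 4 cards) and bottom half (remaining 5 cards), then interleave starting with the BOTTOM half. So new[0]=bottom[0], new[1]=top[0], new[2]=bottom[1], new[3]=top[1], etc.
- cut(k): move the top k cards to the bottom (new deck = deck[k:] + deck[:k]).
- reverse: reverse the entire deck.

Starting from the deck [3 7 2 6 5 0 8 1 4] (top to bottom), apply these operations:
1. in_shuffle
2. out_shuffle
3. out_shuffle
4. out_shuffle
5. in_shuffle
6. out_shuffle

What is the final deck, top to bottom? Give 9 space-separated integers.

After op 1 (in_shuffle): [5 3 0 7 8 2 1 6 4]
After op 2 (out_shuffle): [5 2 3 1 0 6 7 4 8]
After op 3 (out_shuffle): [5 6 2 7 3 4 1 8 0]
After op 4 (out_shuffle): [5 4 6 1 2 8 7 0 3]
After op 5 (in_shuffle): [2 5 8 4 7 6 0 1 3]
After op 6 (out_shuffle): [2 6 5 0 8 1 4 3 7]

Answer: 2 6 5 0 8 1 4 3 7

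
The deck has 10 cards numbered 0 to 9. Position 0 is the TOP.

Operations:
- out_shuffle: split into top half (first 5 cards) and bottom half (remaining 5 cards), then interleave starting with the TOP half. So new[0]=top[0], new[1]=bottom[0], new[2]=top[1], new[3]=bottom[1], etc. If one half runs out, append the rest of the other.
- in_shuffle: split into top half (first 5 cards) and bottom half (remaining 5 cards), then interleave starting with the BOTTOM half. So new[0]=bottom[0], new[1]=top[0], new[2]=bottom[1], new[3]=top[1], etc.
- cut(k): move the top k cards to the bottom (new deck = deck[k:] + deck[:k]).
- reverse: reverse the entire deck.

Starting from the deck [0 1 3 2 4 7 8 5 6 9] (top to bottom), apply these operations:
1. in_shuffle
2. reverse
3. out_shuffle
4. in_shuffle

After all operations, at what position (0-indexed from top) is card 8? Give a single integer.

Answer: 0

Derivation:
After op 1 (in_shuffle): [7 0 8 1 5 3 6 2 9 4]
After op 2 (reverse): [4 9 2 6 3 5 1 8 0 7]
After op 3 (out_shuffle): [4 5 9 1 2 8 6 0 3 7]
After op 4 (in_shuffle): [8 4 6 5 0 9 3 1 7 2]
Card 8 is at position 0.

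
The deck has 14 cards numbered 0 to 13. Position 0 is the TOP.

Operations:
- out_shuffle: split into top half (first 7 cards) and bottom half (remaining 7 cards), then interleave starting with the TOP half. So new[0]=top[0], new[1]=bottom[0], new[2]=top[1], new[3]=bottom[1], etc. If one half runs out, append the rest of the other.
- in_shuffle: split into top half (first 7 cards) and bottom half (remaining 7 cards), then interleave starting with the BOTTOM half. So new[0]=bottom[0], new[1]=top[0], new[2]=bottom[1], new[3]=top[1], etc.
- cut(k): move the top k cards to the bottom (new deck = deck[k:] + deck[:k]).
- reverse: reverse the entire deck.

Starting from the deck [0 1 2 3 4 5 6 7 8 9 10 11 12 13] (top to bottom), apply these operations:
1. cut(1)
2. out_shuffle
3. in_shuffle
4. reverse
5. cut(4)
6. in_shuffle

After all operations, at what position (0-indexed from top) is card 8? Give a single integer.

After op 1 (cut(1)): [1 2 3 4 5 6 7 8 9 10 11 12 13 0]
After op 2 (out_shuffle): [1 8 2 9 3 10 4 11 5 12 6 13 7 0]
After op 3 (in_shuffle): [11 1 5 8 12 2 6 9 13 3 7 10 0 4]
After op 4 (reverse): [4 0 10 7 3 13 9 6 2 12 8 5 1 11]
After op 5 (cut(4)): [3 13 9 6 2 12 8 5 1 11 4 0 10 7]
After op 6 (in_shuffle): [5 3 1 13 11 9 4 6 0 2 10 12 7 8]
Card 8 is at position 13.

Answer: 13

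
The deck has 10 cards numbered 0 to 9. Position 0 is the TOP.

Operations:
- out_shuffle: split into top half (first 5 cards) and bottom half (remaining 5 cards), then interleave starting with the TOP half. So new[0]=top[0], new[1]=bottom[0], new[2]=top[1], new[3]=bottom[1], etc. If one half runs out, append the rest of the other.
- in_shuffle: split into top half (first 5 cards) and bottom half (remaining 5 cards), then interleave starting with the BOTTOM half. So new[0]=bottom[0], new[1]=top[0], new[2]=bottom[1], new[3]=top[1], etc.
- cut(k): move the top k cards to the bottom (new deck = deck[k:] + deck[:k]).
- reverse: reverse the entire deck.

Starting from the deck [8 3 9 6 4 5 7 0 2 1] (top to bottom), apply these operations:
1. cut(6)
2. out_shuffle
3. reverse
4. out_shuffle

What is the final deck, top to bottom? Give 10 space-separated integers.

After op 1 (cut(6)): [7 0 2 1 8 3 9 6 4 5]
After op 2 (out_shuffle): [7 3 0 9 2 6 1 4 8 5]
After op 3 (reverse): [5 8 4 1 6 2 9 0 3 7]
After op 4 (out_shuffle): [5 2 8 9 4 0 1 3 6 7]

Answer: 5 2 8 9 4 0 1 3 6 7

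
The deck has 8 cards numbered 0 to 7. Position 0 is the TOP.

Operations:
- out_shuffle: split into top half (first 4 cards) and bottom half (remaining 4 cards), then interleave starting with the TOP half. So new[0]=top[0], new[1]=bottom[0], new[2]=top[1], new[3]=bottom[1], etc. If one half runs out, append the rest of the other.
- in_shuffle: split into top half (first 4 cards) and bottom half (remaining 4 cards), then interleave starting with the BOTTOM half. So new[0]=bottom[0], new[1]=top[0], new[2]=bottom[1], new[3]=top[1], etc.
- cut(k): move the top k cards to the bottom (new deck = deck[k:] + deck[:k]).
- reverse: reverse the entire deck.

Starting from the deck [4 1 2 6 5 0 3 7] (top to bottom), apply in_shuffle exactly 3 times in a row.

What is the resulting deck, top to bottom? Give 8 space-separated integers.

Answer: 7 3 0 5 6 2 1 4

Derivation:
After op 1 (in_shuffle): [5 4 0 1 3 2 7 6]
After op 2 (in_shuffle): [3 5 2 4 7 0 6 1]
After op 3 (in_shuffle): [7 3 0 5 6 2 1 4]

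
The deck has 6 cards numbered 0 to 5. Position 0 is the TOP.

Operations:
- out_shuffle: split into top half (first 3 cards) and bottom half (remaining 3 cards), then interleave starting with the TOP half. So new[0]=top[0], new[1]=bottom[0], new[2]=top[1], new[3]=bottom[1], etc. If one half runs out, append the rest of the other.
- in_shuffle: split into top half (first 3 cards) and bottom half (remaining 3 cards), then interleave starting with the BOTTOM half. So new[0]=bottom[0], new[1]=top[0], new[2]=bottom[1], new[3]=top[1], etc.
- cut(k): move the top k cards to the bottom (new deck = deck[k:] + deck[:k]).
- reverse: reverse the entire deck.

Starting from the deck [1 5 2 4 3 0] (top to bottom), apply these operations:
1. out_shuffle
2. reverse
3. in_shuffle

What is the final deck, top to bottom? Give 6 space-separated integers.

Answer: 5 0 4 2 1 3

Derivation:
After op 1 (out_shuffle): [1 4 5 3 2 0]
After op 2 (reverse): [0 2 3 5 4 1]
After op 3 (in_shuffle): [5 0 4 2 1 3]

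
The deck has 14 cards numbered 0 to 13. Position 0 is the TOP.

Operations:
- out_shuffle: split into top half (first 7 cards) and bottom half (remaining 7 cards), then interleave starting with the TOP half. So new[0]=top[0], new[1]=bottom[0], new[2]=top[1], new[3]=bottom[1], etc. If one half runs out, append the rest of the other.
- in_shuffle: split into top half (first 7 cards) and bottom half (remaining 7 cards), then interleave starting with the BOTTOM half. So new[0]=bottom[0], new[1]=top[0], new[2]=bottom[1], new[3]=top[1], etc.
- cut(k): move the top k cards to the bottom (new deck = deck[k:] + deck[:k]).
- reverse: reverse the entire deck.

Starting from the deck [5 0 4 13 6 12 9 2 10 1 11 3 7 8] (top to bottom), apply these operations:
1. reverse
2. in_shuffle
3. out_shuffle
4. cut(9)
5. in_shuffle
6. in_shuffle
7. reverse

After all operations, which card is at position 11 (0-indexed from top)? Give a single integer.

Answer: 7

Derivation:
After op 1 (reverse): [8 7 3 11 1 10 2 9 12 6 13 4 0 5]
After op 2 (in_shuffle): [9 8 12 7 6 3 13 11 4 1 0 10 5 2]
After op 3 (out_shuffle): [9 11 8 4 12 1 7 0 6 10 3 5 13 2]
After op 4 (cut(9)): [10 3 5 13 2 9 11 8 4 12 1 7 0 6]
After op 5 (in_shuffle): [8 10 4 3 12 5 1 13 7 2 0 9 6 11]
After op 6 (in_shuffle): [13 8 7 10 2 4 0 3 9 12 6 5 11 1]
After op 7 (reverse): [1 11 5 6 12 9 3 0 4 2 10 7 8 13]
Position 11: card 7.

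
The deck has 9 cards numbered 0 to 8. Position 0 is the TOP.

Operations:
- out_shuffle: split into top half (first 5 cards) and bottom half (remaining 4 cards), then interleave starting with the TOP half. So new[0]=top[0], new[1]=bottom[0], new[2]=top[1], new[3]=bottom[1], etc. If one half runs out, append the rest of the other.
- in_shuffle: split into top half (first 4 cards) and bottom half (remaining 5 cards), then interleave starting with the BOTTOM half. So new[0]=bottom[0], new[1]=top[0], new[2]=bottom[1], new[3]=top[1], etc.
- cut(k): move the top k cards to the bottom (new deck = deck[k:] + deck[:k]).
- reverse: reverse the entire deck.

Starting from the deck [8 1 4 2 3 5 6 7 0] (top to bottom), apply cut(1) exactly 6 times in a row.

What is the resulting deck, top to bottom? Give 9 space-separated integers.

Answer: 6 7 0 8 1 4 2 3 5

Derivation:
After op 1 (cut(1)): [1 4 2 3 5 6 7 0 8]
After op 2 (cut(1)): [4 2 3 5 6 7 0 8 1]
After op 3 (cut(1)): [2 3 5 6 7 0 8 1 4]
After op 4 (cut(1)): [3 5 6 7 0 8 1 4 2]
After op 5 (cut(1)): [5 6 7 0 8 1 4 2 3]
After op 6 (cut(1)): [6 7 0 8 1 4 2 3 5]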